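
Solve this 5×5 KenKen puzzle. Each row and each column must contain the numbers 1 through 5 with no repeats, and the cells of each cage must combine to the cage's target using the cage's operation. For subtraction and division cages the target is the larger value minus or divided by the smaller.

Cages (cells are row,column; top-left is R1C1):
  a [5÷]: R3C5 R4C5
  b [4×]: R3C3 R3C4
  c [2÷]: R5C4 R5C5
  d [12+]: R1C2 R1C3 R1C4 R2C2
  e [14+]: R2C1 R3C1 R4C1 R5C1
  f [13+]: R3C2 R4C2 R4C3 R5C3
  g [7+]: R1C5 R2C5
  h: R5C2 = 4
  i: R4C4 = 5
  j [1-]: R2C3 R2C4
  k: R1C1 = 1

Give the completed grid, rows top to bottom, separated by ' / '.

K is a freebie, leaving R1C1 = 1.
I is a freebie, leaving R4C4 = 5.
5 is placed in row 4; hence R4C5 = 1.
H is a freebie, so R5C2 = 4.
Row 5 already has 4, which forces R5C5 = 2.
1 is placed in column 5, which forces R3C5 = 5.
Row 5 now contains 2, leaving R5C4 = 1.
The two cells of cage b must have product 4, so R3C3 = 1.
Column 4 now contains 1, so R3C4 = 4.
The 4 cells of cage f must have sum 13, which forces R5C3 = 5.
The 4 cells of cage e must have sum 14; hence R2C1 = 5.
Cage e has sum 14, which forces R3C1 = 2.
Row 3 already has 1, which forces R3C2 = 3.
Cage e has sum 14; hence R4C1 = 4.
Cage f has sum 13, leaving R4C2 = 2.
The 4 cells of cage f must have sum 13, leaving R4C3 = 3.
Row 5 now contains 5; hence R5C1 = 3.
2 is placed in column 2, leaving R1C2 = 5.
Cage d has sum 12, which forces R1C3 = 4.
Cage d needs sum 12, leaving R1C4 = 2.
Row 1 now contains 4; hence R1C5 = 3.
2 is placed in column 2, leaving R2C2 = 1.
Column 3 already has 4, so R2C3 = 2.
Cage j's pair has difference 1, which forces R2C4 = 3.
3 is placed in column 5, which forces R2C5 = 4.

1 5 4 2 3 / 5 1 2 3 4 / 2 3 1 4 5 / 4 2 3 5 1 / 3 4 5 1 2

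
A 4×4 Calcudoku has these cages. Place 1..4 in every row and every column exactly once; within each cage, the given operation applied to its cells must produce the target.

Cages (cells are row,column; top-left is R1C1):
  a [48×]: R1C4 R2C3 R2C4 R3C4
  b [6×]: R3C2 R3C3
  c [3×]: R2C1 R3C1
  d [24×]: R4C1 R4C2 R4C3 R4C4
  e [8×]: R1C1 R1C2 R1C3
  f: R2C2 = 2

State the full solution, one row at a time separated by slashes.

2 4 1 3 / 3 2 4 1 / 1 3 2 4 / 4 1 3 2

F is a freebie; hence R2C2 = 2.
Row 2 now contains 2, which forces R2C3 = 4.
2 is placed in column 2, leaving R3C2 = 3.
3 is placed in row 3, so R3C3 = 2.
The 3 cells of cage e must have product 8, which forces R1C1 = 2.
The 3 cells of cage e must have product 8, leaving R1C2 = 4.
2 is placed in column 3, which forces R1C3 = 1.
1 is placed in row 1, leaving R1C4 = 3.
Cage c's pair has product 3, leaving R2C1 = 3.
Column 4 already has 3; hence R2C4 = 1.
3 is placed in row 3, so R3C1 = 1.
1 is placed in column 4, leaving R3C4 = 4.
Column 1 now contains 1, so R4C1 = 4.
Column 2 already has 4, which forces R4C2 = 1.
1 is placed in column 3, so R4C3 = 3.
Column 4 already has 4, leaving R4C4 = 2.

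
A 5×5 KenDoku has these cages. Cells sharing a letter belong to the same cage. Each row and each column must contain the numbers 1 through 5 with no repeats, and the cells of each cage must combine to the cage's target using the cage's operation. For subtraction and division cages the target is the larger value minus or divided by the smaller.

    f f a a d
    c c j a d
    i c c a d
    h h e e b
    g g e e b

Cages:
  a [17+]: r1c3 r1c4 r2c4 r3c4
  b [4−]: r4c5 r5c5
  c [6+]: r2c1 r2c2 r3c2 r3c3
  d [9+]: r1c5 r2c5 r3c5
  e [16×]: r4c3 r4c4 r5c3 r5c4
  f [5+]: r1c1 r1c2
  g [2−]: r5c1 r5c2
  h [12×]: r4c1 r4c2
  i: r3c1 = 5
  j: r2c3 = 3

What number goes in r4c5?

Cage a needs sum 17; hence r1c3 = 5.
Cage j is given; hence r2c3 = 3.
Cage i is given, which forces r3c1 = 5.
The 4 cells of cage a must have sum 17, so r2c4 = 5.
In row 2, 4 can only go at r2c5, so r2c5 = 4.
The only place for 4 in row 3 is r3c4.
Column 4 now contains 4; hence r1c4 = 3.
Row 1 now contains 3, leaving r1c5 = 2.
Column 5 now contains 2, which forces r3c5 = 3.
Row 4 needs a 5, and only r4c5 is open for it.
Column 5 already has 5, so r5c5 = 1.
Cage e has product 16; hence r4c3 = 2.
Cage e has product 16, leaving r4c4 = 1.
The 4 cells of cage e must have product 16, which forces r5c3 = 4.
Row 5 already has 1; hence r5c4 = 2.
Cage c needs sum 6, which forces r2c1 = 2.
Cage c needs sum 6; hence r2c2 = 1.
Cage c needs sum 6; hence r3c2 = 2.
Column 3 now contains 2, which forces r3c3 = 1.
Row 5 now contains 2, so r5c1 = 3.
Row 5 now contains 2, which forces r5c2 = 5.
Cage f needs two cells with sum 5; hence r1c1 = 1.
Column 2 already has 1, so r1c2 = 4.
Column 1 now contains 3, leaving r4c1 = 4.
Cage h's pair has product 12, which forces r4c2 = 3.
Completed grid: 1 4 5 3 2 / 2 1 3 5 4 / 5 2 1 4 3 / 4 3 2 1 5 / 3 5 4 2 1.

5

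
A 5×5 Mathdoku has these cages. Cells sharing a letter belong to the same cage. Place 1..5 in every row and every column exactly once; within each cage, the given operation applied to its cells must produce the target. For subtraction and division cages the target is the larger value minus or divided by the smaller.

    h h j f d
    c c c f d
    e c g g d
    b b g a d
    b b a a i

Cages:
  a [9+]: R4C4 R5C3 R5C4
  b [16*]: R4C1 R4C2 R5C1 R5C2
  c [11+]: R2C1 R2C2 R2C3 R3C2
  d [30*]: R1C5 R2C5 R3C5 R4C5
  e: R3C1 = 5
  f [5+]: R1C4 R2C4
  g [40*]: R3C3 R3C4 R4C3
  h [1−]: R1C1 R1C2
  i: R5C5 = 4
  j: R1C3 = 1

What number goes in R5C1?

Cage j is a single given cell, so R1C3 = 1.
E is a freebie; hence R3C1 = 5.
I is a freebie, which forces R5C5 = 4.
Cage g needs product 40, so R4C3 = 5.
Row 4 needs a 3, and only R4C5 is open for it.
In row 3, 3 can only go at R3C2, so R3C2 = 3.
In row 3, 1 can only go at R3C5, so R3C5 = 1.
Row 4 needs a 1, and only R4C4 is open for it.
The 3 cells of cage a must have sum 9, leaving R5C3 = 3.
The 3 cells of cage a must have sum 9; hence R5C4 = 5.
The only place for 4 in row 2 is R2C3.
The 4 cells of cage c must have sum 11, which forces R2C1 = 3.
Cage c has sum 11, which forces R2C2 = 1.
3 is placed in row 2, leaving R2C4 = 2.
Row 2 already has 2; hence R2C5 = 5.
Column 3 now contains 4, so R3C3 = 2.
Cage g needs product 40, which forces R3C4 = 4.
1 is placed in column 2, leaving R5C2 = 2.
Column 1 already has 3; hence R1C1 = 4.
Cage h's pair has difference 1; hence R1C2 = 5.
2 is placed in column 4, so R1C4 = 3.
5 is placed in column 5; hence R1C5 = 2.
Cage b has product 16, so R4C1 = 2.
2 is placed in column 2, so R4C2 = 4.
Row 5 now contains 2, leaving R5C1 = 1.
Completed grid: 4 5 1 3 2 / 3 1 4 2 5 / 5 3 2 4 1 / 2 4 5 1 3 / 1 2 3 5 4.

1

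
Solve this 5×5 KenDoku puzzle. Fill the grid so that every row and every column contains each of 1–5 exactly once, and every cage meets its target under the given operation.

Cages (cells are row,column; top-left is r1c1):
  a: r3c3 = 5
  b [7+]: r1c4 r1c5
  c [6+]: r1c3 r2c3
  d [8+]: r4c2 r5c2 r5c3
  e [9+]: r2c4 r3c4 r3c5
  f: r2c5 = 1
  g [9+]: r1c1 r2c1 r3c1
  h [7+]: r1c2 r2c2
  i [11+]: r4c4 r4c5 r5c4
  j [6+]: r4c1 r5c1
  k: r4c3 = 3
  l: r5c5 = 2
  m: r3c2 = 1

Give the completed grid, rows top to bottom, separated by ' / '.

1 5 2 4 3 / 5 2 4 3 1 / 3 1 5 2 4 / 2 4 3 1 5 / 4 3 1 5 2

Cage f is given, leaving r2c5 = 1.
Cage m is given, which forces r3c2 = 1.
A is a freebie, leaving r3c3 = 5.
Cage k is given, which forces r4c3 = 3.
Cage l is a single given cell; hence r5c5 = 2.
The 3 cells of cage d must have sum 8, leaving r5c3 = 1.
In row 1, 1 can only go at r1c1, so r1c1 = 1.
The 3 cells of cage g must have sum 9, which forces r2c1 = 5.
Cage g needs sum 9, leaving r3c1 = 3.
Row 3 already has 3, leaving r3c5 = 4.
1 is placed in column 1, which forces r4c1 = 2.
Row 4 already has 2, leaving r4c2 = 4.
Row 4 already has 2, so r4c4 = 1.
Column 5 now contains 4, leaving r4c5 = 5.
Cage j's pair has sum 6, leaving r5c1 = 4.
4 is placed in row 5; hence r5c4 = 5.
Cage h needs two cells with sum 7, leaving r1c2 = 5.
The two cells of cage b must have sum 7; hence r1c4 = 4.
5 is placed in column 5, leaving r1c5 = 3.
Cage h's pair has sum 7, which forces r2c2 = 2.
Row 2 already has 2; hence r2c3 = 4.
Cage e has sum 9, so r2c4 = 3.
4 is placed in row 3, which forces r3c4 = 2.
Row 5 now contains 5, which forces r5c2 = 3.
4 is placed in row 1, so r1c3 = 2.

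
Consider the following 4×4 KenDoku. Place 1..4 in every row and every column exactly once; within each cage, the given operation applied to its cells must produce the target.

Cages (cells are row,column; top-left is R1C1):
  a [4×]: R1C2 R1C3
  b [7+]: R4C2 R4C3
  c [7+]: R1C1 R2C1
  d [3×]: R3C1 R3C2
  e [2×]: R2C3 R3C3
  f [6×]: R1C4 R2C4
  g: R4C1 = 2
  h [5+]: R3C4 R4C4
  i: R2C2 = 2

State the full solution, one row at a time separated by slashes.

I is a freebie, so R2C2 = 2.
2 is placed in row 2; hence R2C3 = 1.
2 is placed in row 2, so R2C4 = 3.
Column 3 now contains 1; hence R3C3 = 2.
Cage g is given, which forces R4C1 = 2.
Cage c's pair has sum 7, so R1C1 = 3.
Cage a's pair has product 4, so R1C2 = 1.
Column 3 now contains 1, leaving R1C3 = 4.
3 is placed in column 4, leaving R1C4 = 2.
Row 2 already has 3; hence R2C1 = 4.
3 is placed in column 1, leaving R3C1 = 1.
Column 2 already has 1, leaving R3C2 = 3.
Row 3 already has 1; hence R3C4 = 4.
Column 2 now contains 3, which forces R4C2 = 4.
Column 3 already has 4, leaving R4C3 = 3.
Column 4 already has 4; hence R4C4 = 1.

3 1 4 2 / 4 2 1 3 / 1 3 2 4 / 2 4 3 1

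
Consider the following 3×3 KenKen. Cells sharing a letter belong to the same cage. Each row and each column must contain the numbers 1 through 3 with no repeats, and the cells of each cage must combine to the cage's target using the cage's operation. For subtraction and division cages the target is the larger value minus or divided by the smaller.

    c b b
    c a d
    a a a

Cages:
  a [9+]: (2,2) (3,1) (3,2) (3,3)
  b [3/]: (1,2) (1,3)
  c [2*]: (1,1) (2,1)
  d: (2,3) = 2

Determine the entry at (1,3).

3

The 4 cells of cage a must have sum 9, leaving (2,2) = 3.
D is a freebie, which forces (2,3) = 2.
The two cells of cage c must have product 2, so (1,1) = 2.
3 is placed in column 2, leaving (1,2) = 1.
Cage b needs two cells with quotient 3; hence (1,3) = 3.
2 is placed in row 2, which forces (2,1) = 1.
1 is placed in column 1; hence (3,1) = 3.
Column 2 already has 1, which forces (3,2) = 2.
Column 3 now contains 3, leaving (3,3) = 1.
The full grid is 2 1 3 / 1 3 2 / 3 2 1.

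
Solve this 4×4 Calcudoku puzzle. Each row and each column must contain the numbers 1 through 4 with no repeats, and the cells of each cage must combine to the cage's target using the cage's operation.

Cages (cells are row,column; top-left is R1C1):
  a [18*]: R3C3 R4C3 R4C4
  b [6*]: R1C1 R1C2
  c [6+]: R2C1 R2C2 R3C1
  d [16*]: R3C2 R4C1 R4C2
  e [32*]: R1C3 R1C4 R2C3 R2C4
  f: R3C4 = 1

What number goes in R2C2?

3

Cage a has product 18, which forces R3C3 = 3.
Cage f is a single given cell; hence R3C4 = 1.
Cage a needs product 18; hence R4C3 = 2.
Cage a has product 18; hence R4C4 = 3.
Row 3 now contains 1, so R3C1 = 2.
The 3 cells of cage d must have product 16; hence R3C2 = 4.
2 is placed in row 4, so R4C1 = 4.
Cage d needs product 16, which forces R4C2 = 1.
Column 1 already has 2, which forces R1C1 = 3.
Cage b needs two cells with product 6, so R1C2 = 2.
Row 1 now contains 2; hence R1C4 = 4.
Cage c needs sum 6, which forces R2C1 = 1.
Column 2 now contains 1, so R2C2 = 3.
Row 2 already has 1; hence R2C3 = 4.
4 is placed in column 4, which forces R2C4 = 2.
Row 1 now contains 4, which forces R1C3 = 1.
The full grid is 3 2 1 4 / 1 3 4 2 / 2 4 3 1 / 4 1 2 3.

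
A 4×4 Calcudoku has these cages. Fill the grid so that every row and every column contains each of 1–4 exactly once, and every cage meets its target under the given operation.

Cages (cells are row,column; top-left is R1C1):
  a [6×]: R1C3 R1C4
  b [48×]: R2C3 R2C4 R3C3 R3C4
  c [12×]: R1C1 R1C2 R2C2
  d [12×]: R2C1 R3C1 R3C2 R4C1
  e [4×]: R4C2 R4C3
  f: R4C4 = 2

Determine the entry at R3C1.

F is a freebie, leaving R4C4 = 2.
The two cells of cage a must have product 6, leaving R1C3 = 2.
Column 4 now contains 2, which forces R1C4 = 3.
Cage c needs product 12, leaving R2C2 = 3.
3 is placed in row 2, so R2C3 = 4.
4 is placed in row 2; hence R2C4 = 1.
Column 3 now contains 4; hence R3C3 = 3.
1 is placed in column 4, which forces R3C4 = 4.
Column 3 now contains 4, so R4C3 = 1.
1 is placed in row 2, which forces R2C1 = 2.
Row 3 now contains 4, so R3C1 = 1.
Cage d needs product 12, leaving R3C2 = 2.
Cage d needs product 12, leaving R4C1 = 3.
Row 4 now contains 1, which forces R4C2 = 4.
Column 1 already has 1; hence R1C1 = 4.
Column 2 already has 4, leaving R1C2 = 1.
Filled in: 4 1 2 3 / 2 3 4 1 / 1 2 3 4 / 3 4 1 2.

1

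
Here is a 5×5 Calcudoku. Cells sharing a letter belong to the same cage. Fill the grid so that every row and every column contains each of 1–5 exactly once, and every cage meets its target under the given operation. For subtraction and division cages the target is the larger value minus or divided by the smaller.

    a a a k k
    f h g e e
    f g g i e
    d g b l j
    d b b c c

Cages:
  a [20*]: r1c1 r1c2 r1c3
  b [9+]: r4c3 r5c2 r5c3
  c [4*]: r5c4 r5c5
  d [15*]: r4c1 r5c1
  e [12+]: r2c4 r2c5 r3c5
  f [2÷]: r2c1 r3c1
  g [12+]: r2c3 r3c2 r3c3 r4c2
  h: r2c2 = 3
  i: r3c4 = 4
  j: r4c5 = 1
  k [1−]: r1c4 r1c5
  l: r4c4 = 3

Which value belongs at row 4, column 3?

2

Cage h is given, so r2c2 = 3.
Cage i is given, so r3c4 = 4.
Cage l is a single given cell, leaving r4c4 = 3.
J is a freebie, which forces r4c5 = 1.
4 is placed in column 4; hence r5c4 = 1.
Column 5 now contains 1, leaving r5c5 = 4.
The two cells of cage k must have difference 1, which forces r1c4 = 2.
The two cells of cage k must have difference 1, so r1c5 = 3.
4 is placed in column 4, leaving r2c4 = 5.
Cage e has sum 12, which forces r2c5 = 2.
Cage e has sum 12, which forces r3c5 = 5.
Row 4 already has 3, which forces r4c1 = 5.
The two cells of cage d must have product 15, so r5c1 = 3.
Cage b has sum 9, which forces r5c2 = 2.
Row 5 now contains 3, leaving r5c3 = 5.
Cage a has product 20, so r1c2 = 5.
The 4 cells of cage g must have sum 12, leaving r2c3 = 4.
Cage f needs two cells with quotient 2; hence r3c1 = 2.
Column 2 already has 2, so r3c2 = 1.
The 4 cells of cage g must have sum 12, which forces r3c3 = 3.
Column 2 already has 2, so r4c2 = 4.
Cage b needs sum 9; hence r4c3 = 2.
The 3 cells of cage a must have product 20, leaving r1c1 = 4.
4 is placed in column 3, so r1c3 = 1.
4 is placed in row 2, leaving r2c1 = 1.
Filled in: 4 5 1 2 3 / 1 3 4 5 2 / 2 1 3 4 5 / 5 4 2 3 1 / 3 2 5 1 4.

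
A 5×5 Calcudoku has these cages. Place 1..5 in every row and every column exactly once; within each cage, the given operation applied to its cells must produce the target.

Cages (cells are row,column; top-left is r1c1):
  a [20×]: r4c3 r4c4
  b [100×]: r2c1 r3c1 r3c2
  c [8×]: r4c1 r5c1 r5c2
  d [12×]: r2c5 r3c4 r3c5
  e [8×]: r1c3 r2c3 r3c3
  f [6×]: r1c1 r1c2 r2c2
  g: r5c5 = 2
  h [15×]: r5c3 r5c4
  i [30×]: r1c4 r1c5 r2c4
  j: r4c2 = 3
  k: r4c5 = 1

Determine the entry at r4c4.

4

The 3 cells of cage b must have product 100, which forces r2c1 = 5.
Cage b has product 100, so r3c1 = 4.
The 3 cells of cage b must have product 100, leaving r3c2 = 5.
Cage j is a single given cell, so r4c2 = 3.
K is a freebie, leaving r4c5 = 1.
Cage g is a single given cell; hence r5c5 = 2.
Cage f has product 6, so r1c1 = 3.
Row 1 already has 3; hence r1c5 = 5.
The 3 cells of cage d must have product 12, leaving r2c5 = 4.
The 3 cells of cage d must have product 12, so r3c4 = 1.
Column 5 now contains 1, so r3c5 = 3.
Row 4 already has 1, which forces r4c1 = 2.
2 is placed in row 5, leaving r5c1 = 1.
Cage c needs product 8, which forces r5c2 = 4.
Cage e has product 8, so r1c3 = 4.
5 is placed in row 1, so r1c4 = 2.
Cage e needs product 8, which forces r2c3 = 1.
Cage i has product 30, so r2c4 = 3.
1 is placed in row 3; hence r3c3 = 2.
Column 3 already has 4, leaving r4c3 = 5.
5 is placed in row 4, so r4c4 = 4.
Column 3 already has 5, so r5c3 = 3.
Column 4 already has 3; hence r5c4 = 5.
Row 1 now contains 2, which forces r1c2 = 1.
Row 2 already has 1, so r2c2 = 2.
The full grid is 3 1 4 2 5 / 5 2 1 3 4 / 4 5 2 1 3 / 2 3 5 4 1 / 1 4 3 5 2.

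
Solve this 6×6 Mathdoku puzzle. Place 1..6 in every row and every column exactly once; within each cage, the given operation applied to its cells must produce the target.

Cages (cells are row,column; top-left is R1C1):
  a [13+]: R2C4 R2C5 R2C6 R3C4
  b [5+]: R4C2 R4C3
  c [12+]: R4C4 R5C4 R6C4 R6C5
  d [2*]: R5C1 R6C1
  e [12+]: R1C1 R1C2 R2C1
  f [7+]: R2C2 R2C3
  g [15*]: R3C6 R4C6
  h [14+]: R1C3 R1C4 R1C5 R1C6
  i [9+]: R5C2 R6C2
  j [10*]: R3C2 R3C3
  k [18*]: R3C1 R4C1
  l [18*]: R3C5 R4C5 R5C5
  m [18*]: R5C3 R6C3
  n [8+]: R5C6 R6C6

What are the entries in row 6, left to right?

2 5 3 1 4 6

Row 3 needs a 4, and only R3C4 is open for it.
In row 3, 1 can only go at R3C5, so R3C5 = 1.
Row 3 needs a 6, and only R3C1 is open for it.
Column 1 now contains 6, so R4C1 = 3.
3 is placed in row 4, leaving R4C5 = 6.
3 is placed in row 4, which forces R4C6 = 5.
Column 5 already has 6, which forces R5C5 = 3.
Column 6 already has 5; hence R3C6 = 3.
Row 5 already has 3; hence R5C3 = 6.
Row 5 now contains 6, leaving R5C6 = 2.
Cage m needs two cells with product 18, leaving R6C3 = 3.
Column 6 already has 2, which forces R6C6 = 6.
Row 5 now contains 2, so R5C1 = 1.
Row 5 now contains 1; hence R5C4 = 5.
Cage d needs two cells with product 2, so R6C1 = 2.
Row 6 already has 2; hence R6C4 = 1.
The 4 cells of cage c must have sum 12, which forces R6C5 = 4.
Cage e has sum 12, leaving R1C2 = 3.
3 is placed in row 1, which forces R1C4 = 6.
6 is placed in column 4, which forces R2C4 = 3.
1 is placed in column 4, leaving R4C4 = 2.
Row 5 already has 5, which forces R5C2 = 4.
4 is placed in row 6, leaving R6C2 = 5.
The 4 cells of cage h must have sum 14; hence R1C6 = 1.
Column 6 now contains 1; hence R2C6 = 4.
5 is placed in column 2, which forces R3C2 = 2.
The two cells of cage j must have product 10; hence R3C3 = 5.
Column 2 now contains 4, which forces R4C2 = 1.
Cage b's pair has sum 5; hence R4C3 = 4.
The 3 cells of cage e must have sum 12, so R1C1 = 4.
Column 3 now contains 5, leaving R1C3 = 2.
The 4 cells of cage h must have sum 14, which forces R1C5 = 5.
Row 2 already has 4, so R2C1 = 5.
Column 2 already has 2, which forces R2C2 = 6.
Column 3 now contains 5, which forces R2C3 = 1.
Cage a needs sum 13, which forces R2C5 = 2.
Completed grid: 4 3 2 6 5 1 / 5 6 1 3 2 4 / 6 2 5 4 1 3 / 3 1 4 2 6 5 / 1 4 6 5 3 2 / 2 5 3 1 4 6.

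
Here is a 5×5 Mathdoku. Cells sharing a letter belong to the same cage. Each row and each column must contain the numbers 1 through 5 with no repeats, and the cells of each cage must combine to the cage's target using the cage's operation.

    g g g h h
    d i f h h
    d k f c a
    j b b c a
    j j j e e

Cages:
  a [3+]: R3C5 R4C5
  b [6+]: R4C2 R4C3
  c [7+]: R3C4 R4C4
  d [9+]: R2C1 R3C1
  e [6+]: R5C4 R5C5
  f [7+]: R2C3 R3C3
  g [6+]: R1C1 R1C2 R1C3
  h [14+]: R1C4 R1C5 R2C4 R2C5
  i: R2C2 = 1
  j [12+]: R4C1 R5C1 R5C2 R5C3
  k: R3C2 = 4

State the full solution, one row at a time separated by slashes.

1 2 3 5 4 / 4 1 5 2 3 / 5 4 2 3 1 / 3 5 1 4 2 / 2 3 4 1 5

Cage i is given, leaving R2C2 = 1.
K is a freebie, which forces R3C2 = 4.
Cage d needs two cells with sum 9, leaving R2C1 = 4.
4 is placed in row 3, which forces R3C1 = 5.
Cage f needs two cells with sum 7; hence R2C3 = 5.
Cage f needs two cells with sum 7; hence R3C3 = 2.
Row 3 already has 2, so R3C4 = 3.
Row 3 already has 2; hence R3C5 = 1.
Column 5 now contains 1, which forces R4C5 = 2.
Column 4 now contains 3, which forces R2C4 = 2.
Column 5 already has 2; hence R2C5 = 3.
2 is placed in row 4, leaving R4C2 = 5.
The two cells of cage b must have sum 6, so R4C3 = 1.
The two cells of cage c must have sum 7; hence R4C4 = 4.
5 is placed in column 2, so R5C2 = 3.
Row 5 already has 3, which forces R5C3 = 4.
Column 4 already has 2, so R5C4 = 1.
Row 5 already has 4, which forces R5C5 = 5.
Cage g has sum 6, so R1C1 = 1.
Column 2 already has 3; hence R1C2 = 2.
1 is placed in column 3, so R1C3 = 3.
4 is placed in column 4, so R1C4 = 5.
Column 5 already has 5, leaving R1C5 = 4.
1 is placed in row 4, leaving R4C1 = 3.
1 is placed in row 5; hence R5C1 = 2.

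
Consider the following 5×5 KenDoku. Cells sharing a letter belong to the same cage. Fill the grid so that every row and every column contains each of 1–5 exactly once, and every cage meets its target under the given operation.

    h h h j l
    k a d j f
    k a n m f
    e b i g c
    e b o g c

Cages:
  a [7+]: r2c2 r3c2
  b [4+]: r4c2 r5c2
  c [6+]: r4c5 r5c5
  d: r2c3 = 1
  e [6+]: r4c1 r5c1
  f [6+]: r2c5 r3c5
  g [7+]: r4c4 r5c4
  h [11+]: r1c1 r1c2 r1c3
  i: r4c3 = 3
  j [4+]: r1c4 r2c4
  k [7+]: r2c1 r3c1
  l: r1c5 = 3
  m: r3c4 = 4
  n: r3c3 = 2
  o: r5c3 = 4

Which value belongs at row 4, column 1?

Cage l is a single given cell, so r1c5 = 3.
Cage d is given, so r2c3 = 1.
1 is placed in row 2, which forces r2c4 = 3.
N is a freebie, so r3c3 = 2.
M is a freebie; hence r3c4 = 4.
Cage i is a single given cell, so r4c3 = 3.
Cage o is a single given cell, so r5c3 = 4.
Column 3 already has 4, so r1c3 = 5.
Row 1 already has 3, which forces r1c4 = 1.
Cage f's pair has sum 6; hence r2c5 = 5.
Cage f needs two cells with sum 6; hence r3c5 = 1.
3 is placed in row 4, leaving r4c2 = 1.
Column 5 already has 1, so r4c5 = 4.
Cage b's pair has sum 4, leaving r5c2 = 3.
Column 5 already has 1, leaving r5c5 = 2.
Cage a's pair has sum 7, which forces r2c2 = 2.
Column 2 already has 3, which forces r3c2 = 5.
4 is placed in row 4, so r4c1 = 5.
The two cells of cage g must have sum 7, which forces r4c4 = 2.
The two cells of cage e must have sum 6, which forces r5c1 = 1.
2 is placed in row 5; hence r5c4 = 5.
The 3 cells of cage h must have sum 11, leaving r1c1 = 2.
Column 2 now contains 2, which forces r1c2 = 4.
Row 2 now contains 2, leaving r2c1 = 4.
Row 3 now contains 5, which forces r3c1 = 3.
The full grid is 2 4 5 1 3 / 4 2 1 3 5 / 3 5 2 4 1 / 5 1 3 2 4 / 1 3 4 5 2.

5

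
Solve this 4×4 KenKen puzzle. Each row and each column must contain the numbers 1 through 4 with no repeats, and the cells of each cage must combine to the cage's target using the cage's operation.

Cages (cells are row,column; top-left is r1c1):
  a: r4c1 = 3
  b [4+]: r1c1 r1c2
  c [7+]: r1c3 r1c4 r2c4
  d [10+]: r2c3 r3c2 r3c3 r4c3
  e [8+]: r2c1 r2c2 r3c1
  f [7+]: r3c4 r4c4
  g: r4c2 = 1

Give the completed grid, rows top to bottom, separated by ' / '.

Cage a is a single given cell, so r4c1 = 3.
Cage g is given, which forces r4c2 = 1.
3 is placed in row 4, so r4c4 = 4.
Column 1 already has 3, leaving r1c1 = 1.
Column 2 now contains 1, so r1c2 = 3.
3 is placed in row 1, so r1c4 = 2.
Column 1 already has 1, which forces r2c1 = 4.
3 is placed in column 2, so r2c2 = 2.
4 is placed in column 1, leaving r3c1 = 2.
3 is placed in column 2, which forces r3c2 = 4.
Column 4 already has 4, so r3c4 = 3.
Row 4 already has 4, which forces r4c3 = 2.
Row 1 already has 2; hence r1c3 = 4.
Cage d has sum 10, leaving r2c3 = 3.
Column 4 already has 3, which forces r2c4 = 1.
Row 3 now contains 3, which forces r3c3 = 1.

1 3 4 2 / 4 2 3 1 / 2 4 1 3 / 3 1 2 4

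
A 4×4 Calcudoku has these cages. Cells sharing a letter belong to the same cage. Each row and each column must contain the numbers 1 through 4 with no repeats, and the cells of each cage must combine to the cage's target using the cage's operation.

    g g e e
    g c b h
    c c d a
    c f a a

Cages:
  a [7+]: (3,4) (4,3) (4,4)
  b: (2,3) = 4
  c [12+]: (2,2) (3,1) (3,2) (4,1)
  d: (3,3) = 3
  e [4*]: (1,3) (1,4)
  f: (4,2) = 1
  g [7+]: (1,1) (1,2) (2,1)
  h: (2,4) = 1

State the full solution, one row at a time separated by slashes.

Cage b is a single given cell; hence (2,3) = 4.
H is a freebie, leaving (2,4) = 1.
D is a freebie, so (3,3) = 3.
Cage f is a single given cell, leaving (4,2) = 1.
Row 4 already has 1, leaving (4,3) = 2.
Column 3 now contains 4, leaving (1,3) = 1.
Column 4 now contains 1, which forces (1,4) = 4.
Cage a has sum 7, so (3,4) = 2.
The 3 cells of cage a must have sum 7, leaving (4,4) = 3.
Row 1 already has 1, which forces (1,1) = 3.
The 3 cells of cage g must have sum 7; hence (1,2) = 2.
The 3 cells of cage g must have sum 7, which forces (2,1) = 2.
The 4 cells of cage c must have sum 12, so (2,2) = 3.
Cage c has sum 12, leaving (3,1) = 1.
2 is placed in row 3, which forces (3,2) = 4.
Row 4 now contains 3, leaving (4,1) = 4.

3 2 1 4 / 2 3 4 1 / 1 4 3 2 / 4 1 2 3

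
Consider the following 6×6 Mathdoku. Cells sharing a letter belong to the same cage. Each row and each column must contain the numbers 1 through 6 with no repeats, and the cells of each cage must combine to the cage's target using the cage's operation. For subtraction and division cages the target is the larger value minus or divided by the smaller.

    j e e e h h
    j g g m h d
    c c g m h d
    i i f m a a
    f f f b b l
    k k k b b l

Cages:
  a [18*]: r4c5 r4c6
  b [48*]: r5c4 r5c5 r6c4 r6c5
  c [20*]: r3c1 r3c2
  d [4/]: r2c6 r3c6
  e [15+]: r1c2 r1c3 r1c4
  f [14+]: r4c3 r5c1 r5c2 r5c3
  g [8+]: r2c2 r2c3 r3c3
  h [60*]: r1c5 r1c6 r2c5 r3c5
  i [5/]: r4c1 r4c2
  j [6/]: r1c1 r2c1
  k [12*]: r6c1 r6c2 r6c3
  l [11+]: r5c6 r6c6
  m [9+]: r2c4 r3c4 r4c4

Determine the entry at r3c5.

2

Row 6 needs a 5, and only r6c6 is open for it.
Column 6 now contains 5, which forces r5c6 = 6.
Cage a's pair has product 18, leaving r4c5 = 6.
6 is placed in column 6, leaving r4c6 = 3.
The only place for 2 in row 1 is r1c6.
Row 1 needs a 1, and only r1c1 is open for it.
Column 1 already has 1; hence r2c1 = 6.
Column 1 already has 1, leaving r4c1 = 5.
The two cells of cage i must have quotient 5; hence r4c2 = 1.
Column 1 already has 5, which forces r3c1 = 4.
Cage c needs two cells with product 20, so r3c2 = 5.
Row 3 now contains 4, which forces r3c6 = 1.
Cage k has product 12, which forces r6c3 = 1.
Column 6 now contains 1, leaving r2c6 = 4.
Cage f needs sum 14; hence r5c3 = 5.
The 3 cells of cage e must have sum 15; hence r1c4 = 5.
Row 1 already has 5, leaving r1c5 = 3.
Cage g has sum 8; hence r2c2 = 3.
4 is placed in row 2, which forces r2c3 = 2.
Row 2 now contains 2, leaving r2c4 = 1.
Row 2 now contains 2; hence r2c5 = 5.
Cage g needs sum 8; hence r3c3 = 3.
3 is placed in column 5, so r3c5 = 2.
2 is placed in column 3; hence r4c3 = 4.
Row 4 already has 4; hence r4c4 = 2.
Column 5 now contains 2, leaving r6c5 = 4.
Cage e needs sum 15, leaving r1c2 = 4.
4 is placed in column 3, leaving r1c3 = 6.
Row 3 already has 2, leaving r3c4 = 6.
The 4 cells of cage f must have sum 14, leaving r5c1 = 3.
Cage f has sum 14, which forces r5c2 = 2.
Cage b has product 48, so r5c4 = 4.
Column 5 now contains 4, so r5c5 = 1.
Cage k needs product 12, so r6c1 = 2.
Row 6 now contains 4, leaving r6c2 = 6.
Cage b needs product 48, which forces r6c4 = 3.
Completed grid: 1 4 6 5 3 2 / 6 3 2 1 5 4 / 4 5 3 6 2 1 / 5 1 4 2 6 3 / 3 2 5 4 1 6 / 2 6 1 3 4 5.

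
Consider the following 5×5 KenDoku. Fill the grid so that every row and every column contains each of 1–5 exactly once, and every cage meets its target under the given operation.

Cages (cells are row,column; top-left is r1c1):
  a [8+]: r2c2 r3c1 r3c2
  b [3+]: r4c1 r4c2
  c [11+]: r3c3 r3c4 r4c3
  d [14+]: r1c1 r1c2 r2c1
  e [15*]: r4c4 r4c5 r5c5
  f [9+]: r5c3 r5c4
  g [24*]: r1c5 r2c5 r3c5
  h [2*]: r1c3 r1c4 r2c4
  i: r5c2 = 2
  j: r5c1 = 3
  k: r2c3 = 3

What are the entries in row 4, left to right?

2 1 4 3 5

Cage d has sum 14, leaving r1c1 = 4.
Cage d has sum 14, which forces r1c2 = 5.
The 3 cells of cage h must have product 2; hence r1c3 = 1.
Cage h has product 2; hence r1c4 = 2.
2 is placed in row 1, leaving r1c5 = 3.
The 3 cells of cage d must have sum 14; hence r2c1 = 5.
K is a freebie, so r2c3 = 3.
Cage h has product 2, leaving r2c4 = 1.
J is a freebie, so r5c1 = 3.
Cage i is a single given cell, so r5c2 = 2.
Column 2 now contains 2; hence r2c2 = 4.
Row 2 now contains 4, leaving r2c5 = 2.
The 3 cells of cage a must have sum 8, so r3c1 = 1.
Cage a needs sum 8; hence r3c2 = 3.
Column 5 now contains 2; hence r3c5 = 4.
Cage b needs two cells with sum 3, so r4c1 = 2.
Column 2 now contains 2, so r4c2 = 1.
Cage e needs product 15, so r4c4 = 3.
Row 4 already has 1, which forces r4c5 = 5.
Column 5 now contains 5; hence r5c5 = 1.
The 3 cells of cage c must have sum 11, so r3c3 = 2.
Row 3 already has 4, leaving r3c4 = 5.
Row 4 already has 5, leaving r4c3 = 4.
4 is placed in column 3, leaving r5c3 = 5.
Column 4 now contains 5, leaving r5c4 = 4.
Filled in: 4 5 1 2 3 / 5 4 3 1 2 / 1 3 2 5 4 / 2 1 4 3 5 / 3 2 5 4 1.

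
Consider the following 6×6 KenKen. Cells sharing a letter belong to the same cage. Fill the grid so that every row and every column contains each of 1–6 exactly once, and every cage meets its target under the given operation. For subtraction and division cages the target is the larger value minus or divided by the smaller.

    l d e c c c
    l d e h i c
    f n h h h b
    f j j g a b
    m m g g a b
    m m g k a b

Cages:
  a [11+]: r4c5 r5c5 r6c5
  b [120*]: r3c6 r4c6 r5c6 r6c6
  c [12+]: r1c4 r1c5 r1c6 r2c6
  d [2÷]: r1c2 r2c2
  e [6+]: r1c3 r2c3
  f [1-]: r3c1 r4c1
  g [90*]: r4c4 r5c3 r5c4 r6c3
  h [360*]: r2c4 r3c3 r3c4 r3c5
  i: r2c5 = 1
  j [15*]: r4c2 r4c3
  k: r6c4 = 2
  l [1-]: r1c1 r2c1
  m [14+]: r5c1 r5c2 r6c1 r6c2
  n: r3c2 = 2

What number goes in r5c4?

Cage i is given, leaving r2c5 = 1.
Cage n is given, so r3c2 = 2.
K is a freebie; hence r6c4 = 2.
{3, 6} are confined to r1c2 and r2c2 in column 2; hence r4c2 = 5.
The two cells of cage j must have product 15, leaving r4c3 = 3.
Cage g needs product 90; hence r5c4 = 3.
Cage h needs product 360, which forces r3c5 = 3.
Column 5 needs a 6, and only r1c5 is open for it.
6 is placed in row 1; hence r1c2 = 3.
The 4 cells of cage c must have sum 12, leaving r1c4 = 1.
Row 1 already has 3, leaving r1c6 = 2.
Cage d's pair has quotient 2; hence r2c2 = 6.
Column 6 now contains 2, leaving r2c6 = 3.
Column 4 already has 1, leaving r4c4 = 6.
2 is placed in row 1, so r1c3 = 4.
Cage e needs two cells with sum 6; hence r2c3 = 2.
Cage h has product 360; hence r3c3 = 6.
4 is placed in row 1; hence r1c1 = 5.
Cage l needs two cells with difference 1, which forces r2c1 = 4.
4 is placed in row 2, so r2c4 = 5.
Column 1 already has 5; hence r3c1 = 1.
5 is placed in column 4, leaving r3c4 = 4.
Row 3 now contains 4, leaving r3c6 = 5.
4 is placed in column 1, which forces r4c1 = 2.
2 is placed in row 4; hence r4c5 = 4.
4 is placed in row 4, so r4c6 = 1.
4 is placed in column 1, leaving r5c1 = 6.
6 is placed in row 5, which forces r5c6 = 4.
4 is placed in column 1, which forces r6c1 = 3.
Column 5 already has 4, which forces r6c5 = 5.
Column 6 already has 4, which forces r6c6 = 6.
Row 5 now contains 4, so r5c2 = 1.
The 4 cells of cage g must have product 90, which forces r5c3 = 5.
5 is placed in column 5, which forces r5c5 = 2.
The 4 cells of cage m must have sum 14, leaving r6c2 = 4.
Row 6 now contains 5, which forces r6c3 = 1.
Filled in: 5 3 4 1 6 2 / 4 6 2 5 1 3 / 1 2 6 4 3 5 / 2 5 3 6 4 1 / 6 1 5 3 2 4 / 3 4 1 2 5 6.

3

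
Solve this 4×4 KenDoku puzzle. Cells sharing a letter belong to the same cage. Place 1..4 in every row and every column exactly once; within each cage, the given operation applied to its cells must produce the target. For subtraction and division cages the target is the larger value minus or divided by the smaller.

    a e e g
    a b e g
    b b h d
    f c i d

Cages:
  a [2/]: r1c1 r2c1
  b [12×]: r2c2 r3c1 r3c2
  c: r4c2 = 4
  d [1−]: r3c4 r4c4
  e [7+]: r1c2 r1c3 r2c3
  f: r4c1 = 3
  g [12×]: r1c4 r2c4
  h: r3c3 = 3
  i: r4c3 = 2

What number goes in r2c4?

Cage h is a single given cell, leaving r3c3 = 3.
Cage f is given, so r4c1 = 3.
Cage c is given, which forces r4c2 = 4.
Cage i is a single given cell; hence r4c3 = 2.
Row 4 now contains 2, which forces r4c4 = 1.
Cage e needs sum 7; hence r1c2 = 2.
The 3 cells of cage b must have product 12, so r2c2 = 3.
3 is placed in row 2, leaving r2c4 = 4.
The 3 cells of cage b must have product 12; hence r3c1 = 4.
Column 2 already has 4, which forces r3c2 = 1.
Cage d's pair has difference 1, leaving r3c4 = 2.
4 is placed in column 1, so r1c1 = 1.
Cage e has sum 7, which forces r1c3 = 4.
4 is placed in column 4, which forces r1c4 = 3.
Cage a needs two cells with quotient 2; hence r2c1 = 2.
4 is placed in row 2, which forces r2c3 = 1.
Filled in: 1 2 4 3 / 2 3 1 4 / 4 1 3 2 / 3 4 2 1.

4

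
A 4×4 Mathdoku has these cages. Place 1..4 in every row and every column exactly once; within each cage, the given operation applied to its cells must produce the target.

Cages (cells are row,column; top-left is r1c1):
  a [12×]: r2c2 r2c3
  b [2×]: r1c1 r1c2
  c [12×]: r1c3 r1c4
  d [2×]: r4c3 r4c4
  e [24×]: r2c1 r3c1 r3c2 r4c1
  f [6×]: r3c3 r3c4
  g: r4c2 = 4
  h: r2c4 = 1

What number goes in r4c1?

3

Cage h is a single given cell, so r2c4 = 1.
Cage g is given; hence r4c2 = 4.
Column 4 already has 1, so r4c4 = 2.
Column 2 already has 4, which forces r2c2 = 3.
Cage a's pair has product 12, which forces r2c3 = 4.
Cage f needs two cells with product 6, so r3c3 = 2.
Column 4 now contains 2, leaving r3c4 = 3.
Row 4 now contains 2, so r4c3 = 1.
Column 3 already has 4, which forces r1c3 = 3.
Column 4 already has 3, which forces r1c4 = 4.
Row 2 now contains 4, so r2c1 = 2.
The 4 cells of cage e must have product 24; hence r3c1 = 4.
2 is placed in row 3, which forces r3c2 = 1.
1 is placed in row 4, so r4c1 = 3.
2 is placed in column 1, so r1c1 = 1.
Column 2 now contains 1, leaving r1c2 = 2.
Completed grid: 1 2 3 4 / 2 3 4 1 / 4 1 2 3 / 3 4 1 2.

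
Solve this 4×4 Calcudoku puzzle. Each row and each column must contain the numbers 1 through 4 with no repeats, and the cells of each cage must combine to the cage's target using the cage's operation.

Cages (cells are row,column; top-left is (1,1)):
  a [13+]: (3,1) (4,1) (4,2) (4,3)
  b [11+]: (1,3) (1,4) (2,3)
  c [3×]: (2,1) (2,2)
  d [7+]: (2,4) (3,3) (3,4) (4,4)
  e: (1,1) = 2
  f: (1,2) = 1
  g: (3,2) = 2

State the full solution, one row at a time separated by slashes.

Cage e is a single given cell, leaving (1,1) = 2.
Cage f is given, so (1,2) = 1.
Cage b has sum 11; hence (1,3) = 3.
The 3 cells of cage b must have sum 11, which forces (1,4) = 4.
Column 2 now contains 1; hence (2,2) = 3.
Cage b needs sum 11, leaving (2,3) = 4.
The 4 cells of cage a must have sum 13, which forces (3,1) = 4.
Cage g is given, so (3,2) = 2.
Cage d needs sum 7, which forces (3,3) = 1.
Row 3 now contains 2, so (3,4) = 3.
Column 1 already has 2, leaving (4,1) = 3.
Column 2 already has 2, leaving (4,2) = 4.
Column 3 already has 4, so (4,3) = 2.
Row 4 already has 2, which forces (4,4) = 1.
Row 2 already has 3, leaving (2,1) = 1.
1 is placed in column 4; hence (2,4) = 2.

2 1 3 4 / 1 3 4 2 / 4 2 1 3 / 3 4 2 1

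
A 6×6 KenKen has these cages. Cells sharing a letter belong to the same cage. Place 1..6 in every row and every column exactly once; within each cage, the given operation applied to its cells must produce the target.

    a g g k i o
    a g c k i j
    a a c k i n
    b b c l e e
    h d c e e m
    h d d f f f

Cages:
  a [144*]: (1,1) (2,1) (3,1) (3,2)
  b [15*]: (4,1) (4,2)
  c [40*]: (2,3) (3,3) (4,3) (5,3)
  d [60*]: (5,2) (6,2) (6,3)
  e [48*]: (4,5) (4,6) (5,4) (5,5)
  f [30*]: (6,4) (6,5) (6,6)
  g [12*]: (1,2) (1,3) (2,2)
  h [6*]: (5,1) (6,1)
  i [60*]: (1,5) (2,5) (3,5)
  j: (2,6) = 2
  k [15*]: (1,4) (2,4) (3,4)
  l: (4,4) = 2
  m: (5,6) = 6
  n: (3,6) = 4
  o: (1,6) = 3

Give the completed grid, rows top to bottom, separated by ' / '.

4 2 6 1 5 3 / 6 1 5 3 4 2 / 1 6 2 5 3 4 / 5 3 4 2 6 1 / 3 5 1 4 2 6 / 2 4 3 6 1 5

Cage o is a single given cell, so (1,6) = 3.
Cage j is a single given cell, leaving (2,6) = 2.
Cage n is given, leaving (3,6) = 4.
L is a freebie, which forces (4,4) = 2.
M is a freebie, so (5,6) = 6.
6 is placed in column 6, so (4,6) = 1.
Cage e needs product 48, so (5,4) = 4.
Column 6 now contains 1, which forces (6,6) = 5.
Cage d needs product 60, leaving (5,2) = 5.
The two cells of cage b must have product 15, leaving (4,1) = 5.
Column 2 already has 5; hence (4,2) = 3.
Row 4 now contains 5, so (4,3) = 4.
Row 4 now contains 4, so (4,5) = 6.
Cage e has product 48; hence (5,5) = 2.
Column 5 now contains 2, so (6,5) = 1.
The 4 cells of cage c must have product 40, which forces (2,3) = 5.
Cage c has product 40, so (3,3) = 2.
2 is placed in row 5; hence (5,3) = 1.
The 3 cells of cage f must have product 30, which forces (6,4) = 6.
Cage g needs product 12, so (1,2) = 2.
1 is placed in column 3, which forces (1,3) = 6.
The 3 cells of cage g must have product 12; hence (2,2) = 1.
1 is placed in row 2; hence (2,4) = 3.
3 is placed in row 2; hence (2,5) = 4.
Row 3 now contains 2; hence (3,2) = 6.
Row 5 already has 1, so (5,1) = 3.
Row 6 now contains 6, so (6,1) = 2.
Cage d needs product 60, so (6,2) = 4.
Row 6 now contains 6, leaving (6,3) = 3.
Row 1 now contains 6, leaving (1,1) = 4.
4 is placed in column 5, so (1,5) = 5.
4 is placed in row 2, so (2,1) = 6.
Column 1 now contains 3, so (3,1) = 1.
1 is placed in row 3, which forces (3,4) = 5.
Cage i needs product 60; hence (3,5) = 3.
Row 1 already has 5; hence (1,4) = 1.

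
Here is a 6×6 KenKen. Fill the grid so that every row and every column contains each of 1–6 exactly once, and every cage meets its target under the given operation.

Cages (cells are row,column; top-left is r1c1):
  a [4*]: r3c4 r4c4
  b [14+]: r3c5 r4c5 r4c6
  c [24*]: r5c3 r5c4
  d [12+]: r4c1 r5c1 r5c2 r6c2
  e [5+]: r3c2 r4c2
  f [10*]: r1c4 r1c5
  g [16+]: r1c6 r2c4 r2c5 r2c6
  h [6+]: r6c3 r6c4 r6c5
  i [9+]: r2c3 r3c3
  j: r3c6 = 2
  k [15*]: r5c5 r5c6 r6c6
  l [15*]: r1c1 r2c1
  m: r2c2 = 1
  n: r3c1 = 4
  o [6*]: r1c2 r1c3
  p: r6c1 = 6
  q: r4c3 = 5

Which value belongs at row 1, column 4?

Cage m is a single given cell, so r2c2 = 1.
Cage n is given, leaving r3c1 = 4.
Row 3 already has 4, which forces r3c4 = 1.
J is a freebie, so r3c6 = 2.
Cage q is a single given cell; hence r4c3 = 5.
Column 4 now contains 1; hence r4c4 = 4.
Column 4 already has 4, which forces r5c4 = 6.
P is a freebie, leaving r6c1 = 6.
Row 3 now contains 2, which forces r3c2 = 3.
3 is placed in row 3; hence r3c3 = 6.
Row 3 already has 6, leaving r3c5 = 5.
Cage e needs two cells with sum 5, leaving r4c2 = 2.
Row 5 now contains 6, so r5c3 = 4.
Column 2 already has 2; hence r1c2 = 6.
The two cells of cage o must have product 6, which forces r1c3 = 1.
The two cells of cage f must have product 10, which forces r1c4 = 5.
Column 5 now contains 5, so r1c5 = 2.
6 is placed in column 3; hence r2c3 = 3.
Row 2 now contains 3; hence r2c4 = 2.
Cage d has sum 12; hence r4c1 = 1.
Cage d has sum 12, which forces r5c1 = 2.
Row 5 now contains 4, leaving r5c2 = 5.
Cage d has sum 12, which forces r6c2 = 4.
3 is placed in column 3, so r6c3 = 2.
2 is placed in column 4, leaving r6c4 = 3.
3 is placed in row 6, which forces r6c5 = 1.
Row 6 already has 1, leaving r6c6 = 5.
Row 1 already has 5, leaving r1c1 = 3.
Cage g needs sum 16, which forces r1c6 = 4.
Row 2 now contains 3; hence r2c1 = 5.
Cage g has sum 16, which forces r2c5 = 4.
Cage g needs sum 16, which forces r2c6 = 6.
Column 6 already has 6, which forces r4c6 = 3.
1 is placed in column 5, leaving r5c5 = 3.
The 3 cells of cage k must have product 15; hence r5c6 = 1.
Row 4 now contains 3, so r4c5 = 6.
Filled in: 3 6 1 5 2 4 / 5 1 3 2 4 6 / 4 3 6 1 5 2 / 1 2 5 4 6 3 / 2 5 4 6 3 1 / 6 4 2 3 1 5.

5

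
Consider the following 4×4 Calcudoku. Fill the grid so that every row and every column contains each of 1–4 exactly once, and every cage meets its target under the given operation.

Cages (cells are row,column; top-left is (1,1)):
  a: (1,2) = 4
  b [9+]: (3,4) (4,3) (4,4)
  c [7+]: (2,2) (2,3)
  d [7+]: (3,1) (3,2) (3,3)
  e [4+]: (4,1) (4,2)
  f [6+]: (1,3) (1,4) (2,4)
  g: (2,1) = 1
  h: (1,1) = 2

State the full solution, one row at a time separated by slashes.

H is a freebie, so (1,1) = 2.
Cage a is given; hence (1,2) = 4.
Cage g is a single given cell; hence (2,1) = 1.
Column 2 now contains 4; hence (2,2) = 3.
Row 2 now contains 3, leaving (2,3) = 4.
Row 2 now contains 3; hence (2,4) = 2.
1 is placed in column 1, which forces (3,1) = 4.
4 is placed in row 3, so (3,4) = 3.
1 is placed in column 1; hence (4,1) = 3.
Column 2 already has 3, so (4,2) = 1.
3 is placed in row 4, leaving (4,3) = 2.
1 is placed in row 4, which forces (4,4) = 4.
Cage f has sum 6, which forces (1,3) = 3.
Column 4 already has 3; hence (1,4) = 1.
Column 2 already has 1, leaving (3,2) = 2.
Column 3 now contains 2, leaving (3,3) = 1.

2 4 3 1 / 1 3 4 2 / 4 2 1 3 / 3 1 2 4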